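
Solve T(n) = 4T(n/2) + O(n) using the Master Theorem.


a=4, b=2, c=1. log_2(4)=2 > c=1. Case 1: O(n^log_b(a)) = O(n^2)
Complexity: O(n^2)


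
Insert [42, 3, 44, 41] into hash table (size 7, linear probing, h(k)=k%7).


Insertions: 42->slot 0; 3->slot 3; 44->slot 2; 41->slot 6
Table: [42, None, 44, 3, None, None, 41]


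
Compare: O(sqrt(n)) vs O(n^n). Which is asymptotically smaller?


sublinear grows slower than n^n
O(sqrt(n)) is asymptotically smaller; O(n^n) grows faster


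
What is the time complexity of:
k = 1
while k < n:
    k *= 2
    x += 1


Per nesting level: O(log n) = O(log n)
Complexity: O(log n)


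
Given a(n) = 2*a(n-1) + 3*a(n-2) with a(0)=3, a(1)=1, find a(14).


Build bottom-up:
...a(12)=531443, a(13)=1594321, a(14)=2*1594321+3*531443=4782971


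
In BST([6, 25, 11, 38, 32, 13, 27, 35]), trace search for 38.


BST root = 6
Search for 38: compare at each node
Path: [6, 25, 38]


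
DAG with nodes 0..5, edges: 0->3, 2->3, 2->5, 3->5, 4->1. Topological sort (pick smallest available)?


Kahn's algorithm, process smallest node first
Order: [0, 2, 3, 4, 1, 5]


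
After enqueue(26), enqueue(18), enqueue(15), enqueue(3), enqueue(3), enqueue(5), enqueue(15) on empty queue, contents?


enqueue(26) -> [26]
enqueue(18) -> [26, 18]
enqueue(15) -> [26, 18, 15]
enqueue(3) -> [26, 18, 15, 3]
enqueue(3) -> [26, 18, 15, 3, 3]
enqueue(5) -> [26, 18, 15, 3, 3, 5]
enqueue(15) -> [26, 18, 15, 3, 3, 5, 15]
Final queue (front to back): [26, 18, 15, 3, 3, 5, 15]


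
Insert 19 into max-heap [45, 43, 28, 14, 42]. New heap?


Append 19: [45, 43, 28, 14, 42, 19]
Bubble up: no swaps needed
Result: [45, 43, 28, 14, 42, 19]


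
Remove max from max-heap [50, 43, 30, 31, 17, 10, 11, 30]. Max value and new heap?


Max = 50
Replace root with last, heapify down
Resulting heap: [43, 31, 30, 30, 17, 10, 11]


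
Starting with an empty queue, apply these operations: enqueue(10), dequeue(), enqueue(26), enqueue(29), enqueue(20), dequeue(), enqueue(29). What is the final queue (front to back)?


enqueue(10) -> [10]
dequeue() returns 10 -> []
enqueue(26) -> [26]
enqueue(29) -> [26, 29]
enqueue(20) -> [26, 29, 20]
dequeue() returns 26 -> [29, 20]
enqueue(29) -> [29, 20, 29]
Final queue (front to back): [29, 20, 29]


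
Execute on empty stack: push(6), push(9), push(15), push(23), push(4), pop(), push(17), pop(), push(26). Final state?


push(6) -> [6]
push(9) -> [6, 9]
push(15) -> [6, 9, 15]
push(23) -> [6, 9, 15, 23]
push(4) -> [6, 9, 15, 23, 4]
pop() returns 4 -> [6, 9, 15, 23]
push(17) -> [6, 9, 15, 23, 17]
pop() returns 17 -> [6, 9, 15, 23]
push(26) -> [6, 9, 15, 23, 26]
Final stack (bottom to top): [6, 9, 15, 23, 26]


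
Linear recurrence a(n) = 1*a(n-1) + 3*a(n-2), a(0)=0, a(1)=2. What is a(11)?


Build bottom-up:
...a(9)=1016, a(10)=2318, a(11)=1*2318+3*1016=5366


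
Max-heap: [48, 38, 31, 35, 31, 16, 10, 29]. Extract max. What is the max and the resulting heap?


Max = 48
Replace root with last, heapify down
Resulting heap: [38, 35, 31, 29, 31, 16, 10]


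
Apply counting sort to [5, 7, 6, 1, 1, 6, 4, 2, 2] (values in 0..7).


Count array: [0, 2, 2, 0, 1, 1, 2, 1]
Reconstruct: [1, 1, 2, 2, 4, 5, 6, 6, 7]


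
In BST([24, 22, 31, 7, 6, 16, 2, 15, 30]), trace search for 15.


BST root = 24
Search for 15: compare at each node
Path: [24, 22, 7, 16, 15]


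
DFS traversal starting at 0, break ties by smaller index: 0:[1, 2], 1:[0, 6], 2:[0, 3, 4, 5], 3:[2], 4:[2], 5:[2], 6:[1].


DFS stack-based: start with [0]
Visit order: [0, 1, 6, 2, 3, 4, 5]


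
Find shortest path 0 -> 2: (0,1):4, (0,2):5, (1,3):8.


Dijkstra from 0:
Distances: {0: 0, 1: 4, 2: 5, 3: 12}
Shortest distance to 2 = 5, path = [0, 2]


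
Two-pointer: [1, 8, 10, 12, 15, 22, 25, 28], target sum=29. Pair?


Two pointers: lo=0, hi=7
Found pair: (1, 28) summing to 29


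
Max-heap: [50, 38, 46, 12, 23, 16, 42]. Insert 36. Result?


Append 36: [50, 38, 46, 12, 23, 16, 42, 36]
Bubble up: swap idx 7(36) with idx 3(12)
Result: [50, 38, 46, 36, 23, 16, 42, 12]


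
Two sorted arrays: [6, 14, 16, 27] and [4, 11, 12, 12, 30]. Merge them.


Compare heads, take smaller each step.
Merged: [4, 6, 11, 12, 12, 14, 16, 27, 30]


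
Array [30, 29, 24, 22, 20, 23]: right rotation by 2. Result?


Right rotate by 2: [20, 23, 30, 29, 24, 22]


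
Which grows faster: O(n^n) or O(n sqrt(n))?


n^1.5 grows slower than n^n
O(n sqrt(n)) is asymptotically smaller; O(n^n) grows faster


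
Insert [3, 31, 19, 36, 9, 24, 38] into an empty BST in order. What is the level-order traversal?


Root = 3; build tree by BST insertion.
Level-Order traversal: [3, 31, 19, 36, 9, 24, 38]


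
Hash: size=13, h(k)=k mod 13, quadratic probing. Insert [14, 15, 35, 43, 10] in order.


Insertions: 14->slot 1; 15->slot 2; 35->slot 9; 43->slot 4; 10->slot 10
Table: [None, 14, 15, None, 43, None, None, None, None, 35, 10, None, None]


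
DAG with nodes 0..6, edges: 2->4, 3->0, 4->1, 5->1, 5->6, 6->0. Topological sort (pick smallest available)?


Kahn's algorithm, process smallest node first
Order: [2, 3, 4, 5, 1, 6, 0]


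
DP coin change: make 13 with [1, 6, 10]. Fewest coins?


dp[0]=0; dp[i]=1+min(dp[i-c] for c in coins)
...dp[8]=3, dp[9]=4, dp[10]=1, dp[11]=2, dp[12]=2, dp[13]=3
Minimum coins for 13 = 3


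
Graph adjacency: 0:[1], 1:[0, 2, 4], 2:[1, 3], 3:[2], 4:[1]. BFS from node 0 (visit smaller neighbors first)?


BFS queue: start with [0]
Visit order: [0, 1, 2, 4, 3]


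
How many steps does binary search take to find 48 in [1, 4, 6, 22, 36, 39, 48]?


Search for 48:
[0,6] mid=3 arr[3]=22
[4,6] mid=5 arr[5]=39
[6,6] mid=6 arr[6]=48
Total: 3 comparisons


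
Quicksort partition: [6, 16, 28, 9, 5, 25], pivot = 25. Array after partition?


Elements <= 25 go left of pivot.
Result: [6, 16, 9, 5, 25, 28], pivot at index 4


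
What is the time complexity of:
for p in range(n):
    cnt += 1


Per nesting level: O(n) = O(n)
Complexity: O(n)


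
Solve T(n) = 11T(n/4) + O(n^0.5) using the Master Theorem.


a=11, b=4, c=0.5. log_4(11)=1.730 > c=0.5. Case 1: O(n^log_b(a)) = O(n^1.730)
Complexity: O(n^1.730)


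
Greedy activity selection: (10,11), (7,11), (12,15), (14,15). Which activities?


Greedy: pick earliest-ending, then skip overlaps.
Selected (2 activities): [(10, 11), (12, 15)]


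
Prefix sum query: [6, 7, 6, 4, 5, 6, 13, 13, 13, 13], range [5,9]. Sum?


Prefix sums: [0, 6, 13, 19, 23, 28, 34, 47, 60, 73, 86]
Sum[5..9] = prefix[10] - prefix[5] = 86 - 28 = 58


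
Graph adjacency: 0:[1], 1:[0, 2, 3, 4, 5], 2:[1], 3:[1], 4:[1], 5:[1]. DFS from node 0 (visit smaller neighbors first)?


DFS stack-based: start with [0]
Visit order: [0, 1, 2, 3, 4, 5]


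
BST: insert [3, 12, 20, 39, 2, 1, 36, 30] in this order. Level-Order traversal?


Root = 3; build tree by BST insertion.
Level-Order traversal: [3, 2, 12, 1, 20, 39, 36, 30]


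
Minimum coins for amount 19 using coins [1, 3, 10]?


dp[0]=0; dp[i]=1+min(dp[i-c] for c in coins)
...dp[14]=3, dp[15]=4, dp[16]=3, dp[17]=4, dp[18]=5, dp[19]=4
Minimum coins for 19 = 4


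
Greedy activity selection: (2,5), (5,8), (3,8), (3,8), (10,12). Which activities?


Greedy: pick earliest-ending, then skip overlaps.
Selected (3 activities): [(2, 5), (5, 8), (10, 12)]


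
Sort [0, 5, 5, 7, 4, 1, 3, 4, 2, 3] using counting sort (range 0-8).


Count array: [1, 1, 1, 2, 2, 2, 0, 1, 0]
Reconstruct: [0, 1, 2, 3, 3, 4, 4, 5, 5, 7]


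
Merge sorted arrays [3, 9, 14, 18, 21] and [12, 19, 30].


Compare heads, take smaller each step.
Merged: [3, 9, 12, 14, 18, 19, 21, 30]


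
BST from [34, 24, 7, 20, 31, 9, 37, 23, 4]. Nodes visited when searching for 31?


BST root = 34
Search for 31: compare at each node
Path: [34, 24, 31]


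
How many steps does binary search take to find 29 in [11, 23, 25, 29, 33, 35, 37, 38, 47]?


Search for 29:
[0,8] mid=4 arr[4]=33
[0,3] mid=1 arr[1]=23
[2,3] mid=2 arr[2]=25
[3,3] mid=3 arr[3]=29
Total: 4 comparisons


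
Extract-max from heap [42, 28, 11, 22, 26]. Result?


Max = 42
Replace root with last, heapify down
Resulting heap: [28, 26, 11, 22]


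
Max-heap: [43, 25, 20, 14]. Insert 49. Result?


Append 49: [43, 25, 20, 14, 49]
Bubble up: swap idx 4(49) with idx 1(25); swap idx 1(49) with idx 0(43)
Result: [49, 43, 20, 14, 25]


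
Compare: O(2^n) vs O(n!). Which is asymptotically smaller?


exponential grows slower than factorial
O(2^n) is asymptotically smaller; O(n!) grows faster


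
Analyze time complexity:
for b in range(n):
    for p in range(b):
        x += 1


Per nesting level: O(n) * O(n) [triangular over b] = O(n^2)
Complexity: O(n^2)


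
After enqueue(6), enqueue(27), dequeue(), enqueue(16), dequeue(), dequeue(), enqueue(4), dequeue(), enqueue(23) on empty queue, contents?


enqueue(6) -> [6]
enqueue(27) -> [6, 27]
dequeue() returns 6 -> [27]
enqueue(16) -> [27, 16]
dequeue() returns 27 -> [16]
dequeue() returns 16 -> []
enqueue(4) -> [4]
dequeue() returns 4 -> []
enqueue(23) -> [23]
Final queue (front to back): [23]


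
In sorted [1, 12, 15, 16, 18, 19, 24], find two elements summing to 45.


Two pointers: lo=0, hi=6
No pair sums to 45


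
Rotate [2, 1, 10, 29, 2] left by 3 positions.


Left rotate by 3: [29, 2, 2, 1, 10]


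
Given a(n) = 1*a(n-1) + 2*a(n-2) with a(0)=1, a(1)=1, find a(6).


Build bottom-up:
...a(4)=11, a(5)=21, a(6)=1*21+2*11=43


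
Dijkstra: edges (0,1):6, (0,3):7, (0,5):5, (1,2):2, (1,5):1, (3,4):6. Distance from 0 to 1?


Dijkstra from 0:
Distances: {0: 0, 1: 6, 2: 8, 3: 7, 4: 13, 5: 5}
Shortest distance to 1 = 6, path = [0, 1]


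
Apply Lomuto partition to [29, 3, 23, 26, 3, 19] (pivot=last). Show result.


Elements <= 19 go left of pivot.
Result: [3, 3, 19, 26, 29, 23], pivot at index 2


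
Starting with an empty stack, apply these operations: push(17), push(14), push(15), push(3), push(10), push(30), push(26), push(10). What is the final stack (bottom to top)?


push(17) -> [17]
push(14) -> [17, 14]
push(15) -> [17, 14, 15]
push(3) -> [17, 14, 15, 3]
push(10) -> [17, 14, 15, 3, 10]
push(30) -> [17, 14, 15, 3, 10, 30]
push(26) -> [17, 14, 15, 3, 10, 30, 26]
push(10) -> [17, 14, 15, 3, 10, 30, 26, 10]
Final stack (bottom to top): [17, 14, 15, 3, 10, 30, 26, 10]


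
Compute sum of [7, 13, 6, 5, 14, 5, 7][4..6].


Prefix sums: [0, 7, 20, 26, 31, 45, 50, 57]
Sum[4..6] = prefix[7] - prefix[4] = 57 - 31 = 26


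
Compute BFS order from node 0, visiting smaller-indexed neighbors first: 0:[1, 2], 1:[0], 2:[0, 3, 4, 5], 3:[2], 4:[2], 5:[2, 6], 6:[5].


BFS queue: start with [0]
Visit order: [0, 1, 2, 3, 4, 5, 6]


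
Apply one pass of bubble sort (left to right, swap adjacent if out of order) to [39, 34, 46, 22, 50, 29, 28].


After one pass: [34, 39, 22, 46, 29, 28, 50]


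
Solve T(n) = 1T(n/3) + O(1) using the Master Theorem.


a=1, b=3, c=0. log_3(1)=0 = c=0. Case 2: O(n^c log n) = O(log n)
Complexity: O(log n)


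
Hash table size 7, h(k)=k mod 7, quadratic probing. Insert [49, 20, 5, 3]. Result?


Insertions: 49->slot 0; 20->slot 6; 5->slot 5; 3->slot 3
Table: [49, None, None, 3, None, 5, 20]


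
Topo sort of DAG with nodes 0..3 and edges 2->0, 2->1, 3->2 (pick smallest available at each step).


Kahn's algorithm, process smallest node first
Order: [3, 2, 0, 1]


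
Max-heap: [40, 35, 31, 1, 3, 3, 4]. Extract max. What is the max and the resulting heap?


Max = 40
Replace root with last, heapify down
Resulting heap: [35, 4, 31, 1, 3, 3]


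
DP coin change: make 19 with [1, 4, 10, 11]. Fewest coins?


dp[0]=0; dp[i]=1+min(dp[i-c] for c in coins)
...dp[14]=2, dp[15]=2, dp[16]=3, dp[17]=4, dp[18]=3, dp[19]=3
Minimum coins for 19 = 3


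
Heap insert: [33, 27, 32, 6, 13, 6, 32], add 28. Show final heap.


Append 28: [33, 27, 32, 6, 13, 6, 32, 28]
Bubble up: swap idx 7(28) with idx 3(6); swap idx 3(28) with idx 1(27)
Result: [33, 28, 32, 27, 13, 6, 32, 6]


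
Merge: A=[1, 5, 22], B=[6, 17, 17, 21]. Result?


Compare heads, take smaller each step.
Merged: [1, 5, 6, 17, 17, 21, 22]


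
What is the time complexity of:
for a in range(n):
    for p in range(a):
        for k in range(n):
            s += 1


Per nesting level: O(n) * O(n) [triangular over a] * O(n) = O(n^3)
Complexity: O(n^3)


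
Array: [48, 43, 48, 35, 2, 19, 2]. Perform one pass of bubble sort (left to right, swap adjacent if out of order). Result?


After one pass: [43, 48, 35, 2, 19, 2, 48]


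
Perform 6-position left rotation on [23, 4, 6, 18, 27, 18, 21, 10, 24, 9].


Left rotate by 6: [21, 10, 24, 9, 23, 4, 6, 18, 27, 18]


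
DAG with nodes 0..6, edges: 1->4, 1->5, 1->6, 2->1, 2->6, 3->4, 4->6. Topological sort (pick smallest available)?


Kahn's algorithm, process smallest node first
Order: [0, 2, 1, 3, 4, 5, 6]


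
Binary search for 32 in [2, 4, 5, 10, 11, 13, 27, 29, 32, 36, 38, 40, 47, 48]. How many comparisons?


Search for 32:
[0,13] mid=6 arr[6]=27
[7,13] mid=10 arr[10]=38
[7,9] mid=8 arr[8]=32
Total: 3 comparisons


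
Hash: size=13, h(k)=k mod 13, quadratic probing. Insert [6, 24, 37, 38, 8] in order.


Insertions: 6->slot 6; 24->slot 11; 37->slot 12; 38->slot 0; 8->slot 8
Table: [38, None, None, None, None, None, 6, None, 8, None, None, 24, 37]


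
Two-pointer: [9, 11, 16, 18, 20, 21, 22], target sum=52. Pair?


Two pointers: lo=0, hi=6
No pair sums to 52


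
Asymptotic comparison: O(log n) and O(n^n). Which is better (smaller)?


logarithmic grows slower than n^n
O(log n) is asymptotically smaller; O(n^n) grows faster


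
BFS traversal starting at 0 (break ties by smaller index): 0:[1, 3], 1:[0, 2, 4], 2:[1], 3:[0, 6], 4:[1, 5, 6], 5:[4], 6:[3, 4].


BFS queue: start with [0]
Visit order: [0, 1, 3, 2, 4, 6, 5]


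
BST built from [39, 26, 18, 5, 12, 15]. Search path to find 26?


BST root = 39
Search for 26: compare at each node
Path: [39, 26]


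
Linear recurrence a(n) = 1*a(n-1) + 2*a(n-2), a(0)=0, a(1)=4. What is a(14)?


Build bottom-up:
...a(12)=5460, a(13)=10924, a(14)=1*10924+2*5460=21844


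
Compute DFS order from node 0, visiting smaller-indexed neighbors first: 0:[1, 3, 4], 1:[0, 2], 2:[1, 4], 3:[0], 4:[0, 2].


DFS stack-based: start with [0]
Visit order: [0, 1, 2, 4, 3]


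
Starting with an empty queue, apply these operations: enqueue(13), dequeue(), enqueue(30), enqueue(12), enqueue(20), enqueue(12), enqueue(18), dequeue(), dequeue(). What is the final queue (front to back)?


enqueue(13) -> [13]
dequeue() returns 13 -> []
enqueue(30) -> [30]
enqueue(12) -> [30, 12]
enqueue(20) -> [30, 12, 20]
enqueue(12) -> [30, 12, 20, 12]
enqueue(18) -> [30, 12, 20, 12, 18]
dequeue() returns 30 -> [12, 20, 12, 18]
dequeue() returns 12 -> [20, 12, 18]
Final queue (front to back): [20, 12, 18]


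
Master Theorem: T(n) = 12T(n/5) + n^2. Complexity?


a=12, b=5, c=2. log_5(12)=1.544 < c=2. Case 3: O(n^c) = O(n^2)
Complexity: O(n^2)


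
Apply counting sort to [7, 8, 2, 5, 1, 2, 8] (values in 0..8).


Count array: [0, 1, 2, 0, 0, 1, 0, 1, 2]
Reconstruct: [1, 2, 2, 5, 7, 8, 8]


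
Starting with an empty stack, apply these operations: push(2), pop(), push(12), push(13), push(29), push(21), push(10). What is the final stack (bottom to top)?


push(2) -> [2]
pop() returns 2 -> []
push(12) -> [12]
push(13) -> [12, 13]
push(29) -> [12, 13, 29]
push(21) -> [12, 13, 29, 21]
push(10) -> [12, 13, 29, 21, 10]
Final stack (bottom to top): [12, 13, 29, 21, 10]


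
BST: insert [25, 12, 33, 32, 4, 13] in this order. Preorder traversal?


Root = 25; build tree by BST insertion.
Preorder traversal: [25, 12, 4, 13, 33, 32]


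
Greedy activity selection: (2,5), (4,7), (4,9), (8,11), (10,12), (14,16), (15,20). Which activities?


Greedy: pick earliest-ending, then skip overlaps.
Selected (3 activities): [(2, 5), (8, 11), (14, 16)]


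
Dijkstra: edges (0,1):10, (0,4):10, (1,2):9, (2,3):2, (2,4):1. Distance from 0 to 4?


Dijkstra from 0:
Distances: {0: 0, 1: 10, 2: 11, 3: 13, 4: 10}
Shortest distance to 4 = 10, path = [0, 4]


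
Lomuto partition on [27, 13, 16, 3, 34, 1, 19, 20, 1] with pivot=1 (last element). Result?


Elements <= 1 go left of pivot.
Result: [1, 1, 16, 3, 34, 27, 19, 20, 13], pivot at index 1


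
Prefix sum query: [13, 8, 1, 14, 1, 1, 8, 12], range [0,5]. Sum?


Prefix sums: [0, 13, 21, 22, 36, 37, 38, 46, 58]
Sum[0..5] = prefix[6] - prefix[0] = 38 - 0 = 38


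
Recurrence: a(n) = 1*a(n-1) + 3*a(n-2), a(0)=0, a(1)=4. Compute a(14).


Build bottom-up:
...a(12)=24640, a(13)=56836, a(14)=1*56836+3*24640=130756


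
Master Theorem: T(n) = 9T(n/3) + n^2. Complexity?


a=9, b=3, c=2. log_3(9)=2 = c=2. Case 2: O(n^c log n) = O(n^2 log n)
Complexity: O(n^2 log n)


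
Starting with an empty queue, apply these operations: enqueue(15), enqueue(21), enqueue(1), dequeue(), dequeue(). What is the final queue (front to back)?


enqueue(15) -> [15]
enqueue(21) -> [15, 21]
enqueue(1) -> [15, 21, 1]
dequeue() returns 15 -> [21, 1]
dequeue() returns 21 -> [1]
Final queue (front to back): [1]


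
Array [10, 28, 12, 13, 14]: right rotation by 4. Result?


Right rotate by 4: [28, 12, 13, 14, 10]


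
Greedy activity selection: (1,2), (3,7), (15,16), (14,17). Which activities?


Greedy: pick earliest-ending, then skip overlaps.
Selected (3 activities): [(1, 2), (3, 7), (15, 16)]


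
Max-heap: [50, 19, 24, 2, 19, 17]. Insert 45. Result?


Append 45: [50, 19, 24, 2, 19, 17, 45]
Bubble up: swap idx 6(45) with idx 2(24)
Result: [50, 19, 45, 2, 19, 17, 24]


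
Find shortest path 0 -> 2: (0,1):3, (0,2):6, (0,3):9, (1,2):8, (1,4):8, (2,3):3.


Dijkstra from 0:
Distances: {0: 0, 1: 3, 2: 6, 3: 9, 4: 11}
Shortest distance to 2 = 6, path = [0, 2]


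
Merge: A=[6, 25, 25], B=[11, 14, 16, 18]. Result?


Compare heads, take smaller each step.
Merged: [6, 11, 14, 16, 18, 25, 25]


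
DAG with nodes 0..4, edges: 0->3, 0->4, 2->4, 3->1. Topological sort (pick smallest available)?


Kahn's algorithm, process smallest node first
Order: [0, 2, 3, 1, 4]


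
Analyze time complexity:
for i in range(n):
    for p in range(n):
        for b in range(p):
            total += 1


Per nesting level: O(n) * O(n) * O(n) [triangular over p] = O(n^3)
Complexity: O(n^3)


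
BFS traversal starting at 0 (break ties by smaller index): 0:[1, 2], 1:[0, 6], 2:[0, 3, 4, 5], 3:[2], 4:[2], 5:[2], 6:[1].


BFS queue: start with [0]
Visit order: [0, 1, 2, 6, 3, 4, 5]


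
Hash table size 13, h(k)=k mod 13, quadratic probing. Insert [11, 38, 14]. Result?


Insertions: 11->slot 11; 38->slot 12; 14->slot 1
Table: [None, 14, None, None, None, None, None, None, None, None, None, 11, 38]


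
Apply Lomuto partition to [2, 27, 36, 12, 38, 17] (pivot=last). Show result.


Elements <= 17 go left of pivot.
Result: [2, 12, 17, 27, 38, 36], pivot at index 2


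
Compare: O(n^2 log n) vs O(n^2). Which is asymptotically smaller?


quadratic grows slower than n^2 log n
O(n^2) is asymptotically smaller; O(n^2 log n) grows faster


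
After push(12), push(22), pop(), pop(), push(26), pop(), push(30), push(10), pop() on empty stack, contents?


push(12) -> [12]
push(22) -> [12, 22]
pop() returns 22 -> [12]
pop() returns 12 -> []
push(26) -> [26]
pop() returns 26 -> []
push(30) -> [30]
push(10) -> [30, 10]
pop() returns 10 -> [30]
Final stack (bottom to top): [30]


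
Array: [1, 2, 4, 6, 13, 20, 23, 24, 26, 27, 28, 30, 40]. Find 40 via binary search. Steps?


Search for 40:
[0,12] mid=6 arr[6]=23
[7,12] mid=9 arr[9]=27
[10,12] mid=11 arr[11]=30
[12,12] mid=12 arr[12]=40
Total: 4 comparisons


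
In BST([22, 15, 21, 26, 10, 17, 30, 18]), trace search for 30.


BST root = 22
Search for 30: compare at each node
Path: [22, 26, 30]


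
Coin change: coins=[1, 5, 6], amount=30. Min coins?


dp[0]=0; dp[i]=1+min(dp[i-c] for c in coins)
...dp[25]=5, dp[26]=5, dp[27]=5, dp[28]=5, dp[29]=5, dp[30]=5
Minimum coins for 30 = 5


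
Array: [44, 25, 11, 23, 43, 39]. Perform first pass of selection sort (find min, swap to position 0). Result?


After one pass: [11, 25, 44, 23, 43, 39]


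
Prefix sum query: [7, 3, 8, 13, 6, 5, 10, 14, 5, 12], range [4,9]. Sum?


Prefix sums: [0, 7, 10, 18, 31, 37, 42, 52, 66, 71, 83]
Sum[4..9] = prefix[10] - prefix[4] = 83 - 31 = 52


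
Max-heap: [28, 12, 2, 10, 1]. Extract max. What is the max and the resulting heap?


Max = 28
Replace root with last, heapify down
Resulting heap: [12, 10, 2, 1]


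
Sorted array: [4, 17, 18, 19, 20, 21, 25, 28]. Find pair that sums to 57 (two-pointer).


Two pointers: lo=0, hi=7
No pair sums to 57


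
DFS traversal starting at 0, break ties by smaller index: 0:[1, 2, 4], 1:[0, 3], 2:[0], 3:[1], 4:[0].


DFS stack-based: start with [0]
Visit order: [0, 1, 3, 2, 4]


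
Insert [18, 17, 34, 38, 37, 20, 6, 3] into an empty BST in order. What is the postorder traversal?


Root = 18; build tree by BST insertion.
Postorder traversal: [3, 6, 17, 20, 37, 38, 34, 18]


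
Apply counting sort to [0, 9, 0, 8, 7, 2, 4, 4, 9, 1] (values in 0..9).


Count array: [2, 1, 1, 0, 2, 0, 0, 1, 1, 2]
Reconstruct: [0, 0, 1, 2, 4, 4, 7, 8, 9, 9]


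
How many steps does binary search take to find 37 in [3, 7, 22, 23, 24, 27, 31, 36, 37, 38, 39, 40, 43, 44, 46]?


Search for 37:
[0,14] mid=7 arr[7]=36
[8,14] mid=11 arr[11]=40
[8,10] mid=9 arr[9]=38
[8,8] mid=8 arr[8]=37
Total: 4 comparisons


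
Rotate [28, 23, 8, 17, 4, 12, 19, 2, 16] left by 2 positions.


Left rotate by 2: [8, 17, 4, 12, 19, 2, 16, 28, 23]


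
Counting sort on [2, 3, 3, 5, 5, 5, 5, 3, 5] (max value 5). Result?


Count array: [0, 0, 1, 3, 0, 5]
Reconstruct: [2, 3, 3, 3, 5, 5, 5, 5, 5]


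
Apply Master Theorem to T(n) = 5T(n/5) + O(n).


a=5, b=5, c=1. log_5(5)=1 = c=1. Case 2: O(n^c log n) = O(n log n)
Complexity: O(n log n)


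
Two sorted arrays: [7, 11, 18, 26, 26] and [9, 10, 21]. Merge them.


Compare heads, take smaller each step.
Merged: [7, 9, 10, 11, 18, 21, 26, 26]


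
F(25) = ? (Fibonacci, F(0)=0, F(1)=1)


F(n)=F(n-1)+F(n-2)
...F(23)=28657, F(24)=46368, F(25)=75025


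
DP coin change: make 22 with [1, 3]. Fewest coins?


dp[0]=0; dp[i]=1+min(dp[i-c] for c in coins)
...dp[17]=7, dp[18]=6, dp[19]=7, dp[20]=8, dp[21]=7, dp[22]=8
Minimum coins for 22 = 8


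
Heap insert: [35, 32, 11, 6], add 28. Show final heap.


Append 28: [35, 32, 11, 6, 28]
Bubble up: no swaps needed
Result: [35, 32, 11, 6, 28]


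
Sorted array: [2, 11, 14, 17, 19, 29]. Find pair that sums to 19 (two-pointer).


Two pointers: lo=0, hi=5
Found pair: (2, 17) summing to 19


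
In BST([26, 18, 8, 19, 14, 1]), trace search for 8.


BST root = 26
Search for 8: compare at each node
Path: [26, 18, 8]


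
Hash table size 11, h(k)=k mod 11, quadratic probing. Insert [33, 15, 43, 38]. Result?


Insertions: 33->slot 0; 15->slot 4; 43->slot 10; 38->slot 5
Table: [33, None, None, None, 15, 38, None, None, None, None, 43]


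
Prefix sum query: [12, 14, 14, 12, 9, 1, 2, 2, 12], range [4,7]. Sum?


Prefix sums: [0, 12, 26, 40, 52, 61, 62, 64, 66, 78]
Sum[4..7] = prefix[8] - prefix[4] = 66 - 52 = 14


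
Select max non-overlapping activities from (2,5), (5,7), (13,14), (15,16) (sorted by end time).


Greedy: pick earliest-ending, then skip overlaps.
Selected (4 activities): [(2, 5), (5, 7), (13, 14), (15, 16)]


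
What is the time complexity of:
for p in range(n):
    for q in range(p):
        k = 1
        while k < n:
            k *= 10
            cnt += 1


Per nesting level: O(n) * O(n) [triangular over p] * O(log n) = O(n^2 log n)
Complexity: O(n^2 log n)


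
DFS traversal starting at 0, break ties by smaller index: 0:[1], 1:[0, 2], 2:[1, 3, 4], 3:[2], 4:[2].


DFS stack-based: start with [0]
Visit order: [0, 1, 2, 3, 4]


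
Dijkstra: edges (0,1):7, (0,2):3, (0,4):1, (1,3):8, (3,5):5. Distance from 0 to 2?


Dijkstra from 0:
Distances: {0: 0, 1: 7, 2: 3, 3: 15, 4: 1, 5: 20}
Shortest distance to 2 = 3, path = [0, 2]


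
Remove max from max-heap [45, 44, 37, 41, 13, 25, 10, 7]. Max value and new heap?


Max = 45
Replace root with last, heapify down
Resulting heap: [44, 41, 37, 7, 13, 25, 10]


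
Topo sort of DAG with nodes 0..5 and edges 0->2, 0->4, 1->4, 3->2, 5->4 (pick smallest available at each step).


Kahn's algorithm, process smallest node first
Order: [0, 1, 3, 2, 5, 4]


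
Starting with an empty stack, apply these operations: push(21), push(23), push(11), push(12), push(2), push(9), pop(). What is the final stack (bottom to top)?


push(21) -> [21]
push(23) -> [21, 23]
push(11) -> [21, 23, 11]
push(12) -> [21, 23, 11, 12]
push(2) -> [21, 23, 11, 12, 2]
push(9) -> [21, 23, 11, 12, 2, 9]
pop() returns 9 -> [21, 23, 11, 12, 2]
Final stack (bottom to top): [21, 23, 11, 12, 2]


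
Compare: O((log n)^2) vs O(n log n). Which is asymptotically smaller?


polylogarithmic grows slower than linearithmic
O((log n)^2) is asymptotically smaller; O(n log n) grows faster


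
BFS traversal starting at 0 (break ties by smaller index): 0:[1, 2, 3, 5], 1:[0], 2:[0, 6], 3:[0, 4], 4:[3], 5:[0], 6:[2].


BFS queue: start with [0]
Visit order: [0, 1, 2, 3, 5, 6, 4]


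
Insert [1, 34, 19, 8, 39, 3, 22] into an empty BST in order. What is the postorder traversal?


Root = 1; build tree by BST insertion.
Postorder traversal: [3, 8, 22, 19, 39, 34, 1]


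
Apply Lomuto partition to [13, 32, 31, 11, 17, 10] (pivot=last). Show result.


Elements <= 10 go left of pivot.
Result: [10, 32, 31, 11, 17, 13], pivot at index 0


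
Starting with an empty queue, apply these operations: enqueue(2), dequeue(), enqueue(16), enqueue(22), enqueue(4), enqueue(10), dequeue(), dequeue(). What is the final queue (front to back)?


enqueue(2) -> [2]
dequeue() returns 2 -> []
enqueue(16) -> [16]
enqueue(22) -> [16, 22]
enqueue(4) -> [16, 22, 4]
enqueue(10) -> [16, 22, 4, 10]
dequeue() returns 16 -> [22, 4, 10]
dequeue() returns 22 -> [4, 10]
Final queue (front to back): [4, 10]


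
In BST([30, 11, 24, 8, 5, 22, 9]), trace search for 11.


BST root = 30
Search for 11: compare at each node
Path: [30, 11]


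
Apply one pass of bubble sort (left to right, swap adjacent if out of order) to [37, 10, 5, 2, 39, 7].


After one pass: [10, 5, 2, 37, 7, 39]


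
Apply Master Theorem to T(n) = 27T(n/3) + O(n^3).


a=27, b=3, c=3. log_3(27)=3 = c=3. Case 2: O(n^c log n) = O(n^3 log n)
Complexity: O(n^3 log n)


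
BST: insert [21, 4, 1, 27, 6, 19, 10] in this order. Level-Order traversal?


Root = 21; build tree by BST insertion.
Level-Order traversal: [21, 4, 27, 1, 6, 19, 10]


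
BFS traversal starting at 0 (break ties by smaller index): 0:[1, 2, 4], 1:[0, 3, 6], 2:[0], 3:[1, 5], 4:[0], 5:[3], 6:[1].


BFS queue: start with [0]
Visit order: [0, 1, 2, 4, 3, 6, 5]


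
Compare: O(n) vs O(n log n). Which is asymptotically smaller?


linear grows slower than linearithmic
O(n) is asymptotically smaller; O(n log n) grows faster


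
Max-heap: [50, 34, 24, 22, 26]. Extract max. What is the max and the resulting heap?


Max = 50
Replace root with last, heapify down
Resulting heap: [34, 26, 24, 22]


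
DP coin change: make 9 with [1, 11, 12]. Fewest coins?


dp[0]=0; dp[i]=1+min(dp[i-c] for c in coins)
...dp[4]=4, dp[5]=5, dp[6]=6, dp[7]=7, dp[8]=8, dp[9]=9
Minimum coins for 9 = 9


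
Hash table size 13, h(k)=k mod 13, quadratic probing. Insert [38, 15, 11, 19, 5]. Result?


Insertions: 38->slot 12; 15->slot 2; 11->slot 11; 19->slot 6; 5->slot 5
Table: [None, None, 15, None, None, 5, 19, None, None, None, None, 11, 38]


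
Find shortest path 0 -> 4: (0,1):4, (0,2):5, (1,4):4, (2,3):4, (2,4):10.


Dijkstra from 0:
Distances: {0: 0, 1: 4, 2: 5, 3: 9, 4: 8}
Shortest distance to 4 = 8, path = [0, 1, 4]


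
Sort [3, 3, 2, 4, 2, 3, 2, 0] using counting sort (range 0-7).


Count array: [1, 0, 3, 3, 1, 0, 0, 0]
Reconstruct: [0, 2, 2, 2, 3, 3, 3, 4]


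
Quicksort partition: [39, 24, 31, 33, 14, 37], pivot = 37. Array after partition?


Elements <= 37 go left of pivot.
Result: [24, 31, 33, 14, 37, 39], pivot at index 4


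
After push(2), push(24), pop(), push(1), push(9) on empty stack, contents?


push(2) -> [2]
push(24) -> [2, 24]
pop() returns 24 -> [2]
push(1) -> [2, 1]
push(9) -> [2, 1, 9]
Final stack (bottom to top): [2, 1, 9]


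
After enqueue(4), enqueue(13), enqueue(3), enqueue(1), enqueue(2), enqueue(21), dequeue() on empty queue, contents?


enqueue(4) -> [4]
enqueue(13) -> [4, 13]
enqueue(3) -> [4, 13, 3]
enqueue(1) -> [4, 13, 3, 1]
enqueue(2) -> [4, 13, 3, 1, 2]
enqueue(21) -> [4, 13, 3, 1, 2, 21]
dequeue() returns 4 -> [13, 3, 1, 2, 21]
Final queue (front to back): [13, 3, 1, 2, 21]


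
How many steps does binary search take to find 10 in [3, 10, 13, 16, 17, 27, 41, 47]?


Search for 10:
[0,7] mid=3 arr[3]=16
[0,2] mid=1 arr[1]=10
Total: 2 comparisons


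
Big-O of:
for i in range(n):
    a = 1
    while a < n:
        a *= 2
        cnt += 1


Per nesting level: O(n) * O(log n) = O(n log n)
Complexity: O(n log n)


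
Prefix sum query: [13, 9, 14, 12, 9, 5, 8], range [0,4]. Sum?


Prefix sums: [0, 13, 22, 36, 48, 57, 62, 70]
Sum[0..4] = prefix[5] - prefix[0] = 57 - 0 = 57


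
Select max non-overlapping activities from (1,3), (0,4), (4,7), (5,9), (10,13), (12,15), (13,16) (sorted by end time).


Greedy: pick earliest-ending, then skip overlaps.
Selected (4 activities): [(1, 3), (4, 7), (10, 13), (13, 16)]


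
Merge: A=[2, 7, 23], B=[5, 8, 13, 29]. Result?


Compare heads, take smaller each step.
Merged: [2, 5, 7, 8, 13, 23, 29]


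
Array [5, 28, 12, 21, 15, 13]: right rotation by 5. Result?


Right rotate by 5: [28, 12, 21, 15, 13, 5]


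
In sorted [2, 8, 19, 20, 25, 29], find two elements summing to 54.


Two pointers: lo=0, hi=5
Found pair: (25, 29) summing to 54


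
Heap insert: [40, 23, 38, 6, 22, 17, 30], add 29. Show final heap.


Append 29: [40, 23, 38, 6, 22, 17, 30, 29]
Bubble up: swap idx 7(29) with idx 3(6); swap idx 3(29) with idx 1(23)
Result: [40, 29, 38, 23, 22, 17, 30, 6]


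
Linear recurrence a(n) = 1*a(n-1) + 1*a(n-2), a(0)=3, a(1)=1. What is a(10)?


Build bottom-up:
...a(8)=60, a(9)=97, a(10)=1*97+1*60=157


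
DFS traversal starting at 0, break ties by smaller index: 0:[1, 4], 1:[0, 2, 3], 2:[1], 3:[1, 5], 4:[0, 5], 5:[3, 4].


DFS stack-based: start with [0]
Visit order: [0, 1, 2, 3, 5, 4]


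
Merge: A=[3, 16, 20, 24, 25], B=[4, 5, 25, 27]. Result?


Compare heads, take smaller each step.
Merged: [3, 4, 5, 16, 20, 24, 25, 25, 27]


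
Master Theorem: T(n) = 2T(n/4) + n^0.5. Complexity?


a=2, b=4, c=0.5. log_4(2)=0.5 = c=0.5. Case 2: O(n^c log n) = O(sqrt(n) log n)
Complexity: O(sqrt(n) log n)


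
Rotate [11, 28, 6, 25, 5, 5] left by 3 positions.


Left rotate by 3: [25, 5, 5, 11, 28, 6]


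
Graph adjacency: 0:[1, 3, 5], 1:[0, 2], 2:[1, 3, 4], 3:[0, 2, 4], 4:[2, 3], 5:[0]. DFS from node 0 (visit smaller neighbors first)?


DFS stack-based: start with [0]
Visit order: [0, 1, 2, 3, 4, 5]


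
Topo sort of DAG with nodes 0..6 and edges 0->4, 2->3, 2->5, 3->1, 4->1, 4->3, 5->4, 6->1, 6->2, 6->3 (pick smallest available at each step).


Kahn's algorithm, process smallest node first
Order: [0, 6, 2, 5, 4, 3, 1]


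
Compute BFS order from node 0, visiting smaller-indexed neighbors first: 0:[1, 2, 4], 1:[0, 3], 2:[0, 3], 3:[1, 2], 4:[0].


BFS queue: start with [0]
Visit order: [0, 1, 2, 4, 3]


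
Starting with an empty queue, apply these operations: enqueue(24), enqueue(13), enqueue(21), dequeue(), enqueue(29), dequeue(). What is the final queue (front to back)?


enqueue(24) -> [24]
enqueue(13) -> [24, 13]
enqueue(21) -> [24, 13, 21]
dequeue() returns 24 -> [13, 21]
enqueue(29) -> [13, 21, 29]
dequeue() returns 13 -> [21, 29]
Final queue (front to back): [21, 29]


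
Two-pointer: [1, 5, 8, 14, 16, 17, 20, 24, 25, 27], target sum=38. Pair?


Two pointers: lo=0, hi=9
Found pair: (14, 24) summing to 38


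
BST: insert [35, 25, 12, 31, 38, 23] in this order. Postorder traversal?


Root = 35; build tree by BST insertion.
Postorder traversal: [23, 12, 31, 25, 38, 35]


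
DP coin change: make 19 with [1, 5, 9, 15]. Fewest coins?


dp[0]=0; dp[i]=1+min(dp[i-c] for c in coins)
...dp[14]=2, dp[15]=1, dp[16]=2, dp[17]=3, dp[18]=2, dp[19]=3
Minimum coins for 19 = 3


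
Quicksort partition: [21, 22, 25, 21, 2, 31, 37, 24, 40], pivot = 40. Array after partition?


Elements <= 40 go left of pivot.
Result: [21, 22, 25, 21, 2, 31, 37, 24, 40], pivot at index 8


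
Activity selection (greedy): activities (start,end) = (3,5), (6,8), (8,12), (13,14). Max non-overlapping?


Greedy: pick earliest-ending, then skip overlaps.
Selected (4 activities): [(3, 5), (6, 8), (8, 12), (13, 14)]


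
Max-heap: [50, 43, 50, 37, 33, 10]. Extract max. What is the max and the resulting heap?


Max = 50
Replace root with last, heapify down
Resulting heap: [50, 43, 10, 37, 33]


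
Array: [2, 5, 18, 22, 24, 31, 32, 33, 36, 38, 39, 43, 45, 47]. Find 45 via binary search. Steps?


Search for 45:
[0,13] mid=6 arr[6]=32
[7,13] mid=10 arr[10]=39
[11,13] mid=12 arr[12]=45
Total: 3 comparisons


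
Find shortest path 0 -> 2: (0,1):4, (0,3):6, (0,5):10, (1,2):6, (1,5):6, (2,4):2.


Dijkstra from 0:
Distances: {0: 0, 1: 4, 2: 10, 3: 6, 4: 12, 5: 10}
Shortest distance to 2 = 10, path = [0, 1, 2]


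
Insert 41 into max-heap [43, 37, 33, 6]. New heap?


Append 41: [43, 37, 33, 6, 41]
Bubble up: swap idx 4(41) with idx 1(37)
Result: [43, 41, 33, 6, 37]


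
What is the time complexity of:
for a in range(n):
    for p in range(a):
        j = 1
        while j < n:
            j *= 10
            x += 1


Per nesting level: O(n) * O(n) [triangular over a] * O(log n) = O(n^2 log n)
Complexity: O(n^2 log n)


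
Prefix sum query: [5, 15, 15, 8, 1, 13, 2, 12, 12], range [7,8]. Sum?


Prefix sums: [0, 5, 20, 35, 43, 44, 57, 59, 71, 83]
Sum[7..8] = prefix[9] - prefix[7] = 83 - 59 = 24


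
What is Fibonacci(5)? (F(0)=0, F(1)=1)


F(n)=F(n-1)+F(n-2)
...F(3)=2, F(4)=3, F(5)=5


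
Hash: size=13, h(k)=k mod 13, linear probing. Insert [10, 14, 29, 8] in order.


Insertions: 10->slot 10; 14->slot 1; 29->slot 3; 8->slot 8
Table: [None, 14, None, 29, None, None, None, None, 8, None, 10, None, None]


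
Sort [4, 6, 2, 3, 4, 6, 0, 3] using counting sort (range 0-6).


Count array: [1, 0, 1, 2, 2, 0, 2]
Reconstruct: [0, 2, 3, 3, 4, 4, 6, 6]


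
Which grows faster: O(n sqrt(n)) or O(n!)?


n^1.5 grows slower than factorial
O(n sqrt(n)) is asymptotically smaller; O(n!) grows faster


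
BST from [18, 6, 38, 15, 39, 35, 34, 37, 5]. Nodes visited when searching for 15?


BST root = 18
Search for 15: compare at each node
Path: [18, 6, 15]


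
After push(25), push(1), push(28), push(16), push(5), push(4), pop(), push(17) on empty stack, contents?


push(25) -> [25]
push(1) -> [25, 1]
push(28) -> [25, 1, 28]
push(16) -> [25, 1, 28, 16]
push(5) -> [25, 1, 28, 16, 5]
push(4) -> [25, 1, 28, 16, 5, 4]
pop() returns 4 -> [25, 1, 28, 16, 5]
push(17) -> [25, 1, 28, 16, 5, 17]
Final stack (bottom to top): [25, 1, 28, 16, 5, 17]


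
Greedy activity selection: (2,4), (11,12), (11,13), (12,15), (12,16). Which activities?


Greedy: pick earliest-ending, then skip overlaps.
Selected (3 activities): [(2, 4), (11, 12), (12, 15)]


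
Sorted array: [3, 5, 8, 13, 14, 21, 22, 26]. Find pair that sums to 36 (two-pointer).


Two pointers: lo=0, hi=7
Found pair: (14, 22) summing to 36


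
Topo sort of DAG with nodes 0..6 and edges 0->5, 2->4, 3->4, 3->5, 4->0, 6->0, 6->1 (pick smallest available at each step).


Kahn's algorithm, process smallest node first
Order: [2, 3, 4, 6, 0, 1, 5]


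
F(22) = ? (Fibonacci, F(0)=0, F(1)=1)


F(n)=F(n-1)+F(n-2)
...F(20)=6765, F(21)=10946, F(22)=17711


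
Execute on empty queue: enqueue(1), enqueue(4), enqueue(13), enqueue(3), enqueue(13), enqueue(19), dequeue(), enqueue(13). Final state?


enqueue(1) -> [1]
enqueue(4) -> [1, 4]
enqueue(13) -> [1, 4, 13]
enqueue(3) -> [1, 4, 13, 3]
enqueue(13) -> [1, 4, 13, 3, 13]
enqueue(19) -> [1, 4, 13, 3, 13, 19]
dequeue() returns 1 -> [4, 13, 3, 13, 19]
enqueue(13) -> [4, 13, 3, 13, 19, 13]
Final queue (front to back): [4, 13, 3, 13, 19, 13]


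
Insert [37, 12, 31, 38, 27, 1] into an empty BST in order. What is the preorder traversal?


Root = 37; build tree by BST insertion.
Preorder traversal: [37, 12, 1, 31, 27, 38]


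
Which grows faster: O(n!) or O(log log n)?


double-logarithmic grows slower than factorial
O(log log n) is asymptotically smaller; O(n!) grows faster


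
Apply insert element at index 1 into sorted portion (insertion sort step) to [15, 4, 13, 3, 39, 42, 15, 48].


After one pass: [4, 15, 13, 3, 39, 42, 15, 48]


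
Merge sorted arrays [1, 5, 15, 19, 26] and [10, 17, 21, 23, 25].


Compare heads, take smaller each step.
Merged: [1, 5, 10, 15, 17, 19, 21, 23, 25, 26]


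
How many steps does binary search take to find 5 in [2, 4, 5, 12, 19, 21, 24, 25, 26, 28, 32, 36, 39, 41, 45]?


Search for 5:
[0,14] mid=7 arr[7]=25
[0,6] mid=3 arr[3]=12
[0,2] mid=1 arr[1]=4
[2,2] mid=2 arr[2]=5
Total: 4 comparisons


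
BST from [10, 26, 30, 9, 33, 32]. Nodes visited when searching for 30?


BST root = 10
Search for 30: compare at each node
Path: [10, 26, 30]


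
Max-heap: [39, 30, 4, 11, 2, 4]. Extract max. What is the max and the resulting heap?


Max = 39
Replace root with last, heapify down
Resulting heap: [30, 11, 4, 4, 2]


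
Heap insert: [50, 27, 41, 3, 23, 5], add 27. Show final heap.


Append 27: [50, 27, 41, 3, 23, 5, 27]
Bubble up: no swaps needed
Result: [50, 27, 41, 3, 23, 5, 27]


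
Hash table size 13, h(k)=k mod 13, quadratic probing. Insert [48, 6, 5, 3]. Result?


Insertions: 48->slot 9; 6->slot 6; 5->slot 5; 3->slot 3
Table: [None, None, None, 3, None, 5, 6, None, None, 48, None, None, None]


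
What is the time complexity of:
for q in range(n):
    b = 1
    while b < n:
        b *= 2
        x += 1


Per nesting level: O(n) * O(log n) = O(n log n)
Complexity: O(n log n)


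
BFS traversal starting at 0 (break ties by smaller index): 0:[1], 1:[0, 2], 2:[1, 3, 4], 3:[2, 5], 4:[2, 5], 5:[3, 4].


BFS queue: start with [0]
Visit order: [0, 1, 2, 3, 4, 5]


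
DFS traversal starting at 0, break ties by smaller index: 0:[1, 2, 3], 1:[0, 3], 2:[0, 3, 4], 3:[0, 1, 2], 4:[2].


DFS stack-based: start with [0]
Visit order: [0, 1, 3, 2, 4]


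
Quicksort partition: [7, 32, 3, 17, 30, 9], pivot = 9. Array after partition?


Elements <= 9 go left of pivot.
Result: [7, 3, 9, 17, 30, 32], pivot at index 2


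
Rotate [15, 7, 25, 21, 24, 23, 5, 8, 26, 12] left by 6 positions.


Left rotate by 6: [5, 8, 26, 12, 15, 7, 25, 21, 24, 23]


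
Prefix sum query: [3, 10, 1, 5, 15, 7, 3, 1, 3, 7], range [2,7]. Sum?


Prefix sums: [0, 3, 13, 14, 19, 34, 41, 44, 45, 48, 55]
Sum[2..7] = prefix[8] - prefix[2] = 45 - 13 = 32


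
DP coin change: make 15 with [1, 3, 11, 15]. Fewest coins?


dp[0]=0; dp[i]=1+min(dp[i-c] for c in coins)
...dp[10]=4, dp[11]=1, dp[12]=2, dp[13]=3, dp[14]=2, dp[15]=1
Minimum coins for 15 = 1
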